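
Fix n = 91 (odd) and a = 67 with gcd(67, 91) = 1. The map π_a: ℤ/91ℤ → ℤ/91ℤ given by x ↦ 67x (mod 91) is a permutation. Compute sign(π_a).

Trace 64: π^k(64) = [64, 11, 9, 57, 88, 72, 1] for k=0..6.
10 cycles of lengths [12, 12, 12, 12, 12, 12, 12, 3, 3, 1].
10 cycles on 91: each ℓ→(−1)^(ℓ−1), product (−1)^81 = -1.
Check: (67/91) = -1 by Zolotarev.

-1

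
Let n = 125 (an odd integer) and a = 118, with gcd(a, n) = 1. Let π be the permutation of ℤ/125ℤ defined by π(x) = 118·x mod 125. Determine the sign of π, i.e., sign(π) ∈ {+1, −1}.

Orbit of 7 under x↦118x: [7, 76, 93, 99, 57, 101, 43]… (length divides ord_125(118)).
Cycle lengths of π_118 on ℤ/125ℤ: [20, 20, 20, 20, 20, 4, 4, 4, 4, 4, 4, 1]; 12 cycles in total.
12 cycles on 125: each ℓ→(−1)^(ℓ−1), product (−1)^113 = -1.
The Jacobi symbol (118|125) = -1 (Zolotarev) agrees.

-1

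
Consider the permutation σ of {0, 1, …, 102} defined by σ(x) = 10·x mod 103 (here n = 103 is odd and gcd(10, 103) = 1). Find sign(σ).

Start at x=81: 81 → 89 → 66 → 42 → 8 → 80 → 79 → … (one orbit).
Cycle type of π: 34×3 + 1; total 4 cycles.
With 4 cycles on 103 points, sign = (−1)^{103−4} = -1.

-1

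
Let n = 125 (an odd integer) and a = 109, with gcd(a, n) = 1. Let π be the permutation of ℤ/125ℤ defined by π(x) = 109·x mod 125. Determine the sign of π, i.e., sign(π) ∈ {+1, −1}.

+1

Orbit of 79 under x↦109x: [79, 111, 99, 41, 94, 121, 64]… (length divides ord_125(109)).
π_109 has 7 disjoint cycles with lengths [50, 50, 10, 10, 2, 2, 1] on {0,…,124}.
7 cycles on 125: each ℓ→(−1)^(ℓ−1), product (−1)^118 = +1.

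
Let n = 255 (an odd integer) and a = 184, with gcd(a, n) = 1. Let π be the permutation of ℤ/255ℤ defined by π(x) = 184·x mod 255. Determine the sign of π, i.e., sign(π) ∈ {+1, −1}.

Start at x=76: 76 → 214 → 106 → 124 → 121 → 79 → 1 → … (one orbit).
The orbit structure of x ↦ 184x mod 255: 24 orbits of sizes [16, 16, 16, 16, 16, 16, 16, 16, 16, 16, 16, 16, 16, 16, 16, 2, 2, 2, 2, 2, 2, 1, 1, 1].
With 24 cycles on 255 points, sign = (−1)^{255−24} = -1.
Via Zolotarev, sign(π_{184}) = (184|255) = -1.

-1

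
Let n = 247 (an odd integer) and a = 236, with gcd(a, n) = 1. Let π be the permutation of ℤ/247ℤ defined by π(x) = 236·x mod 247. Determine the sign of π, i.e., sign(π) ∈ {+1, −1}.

+1

Orbit of 68 under x↦236x: [68, 240, 77, 141, 178, 18, 49]… (length divides ord_247(236)).
23 cycles of lengths [12, 12, 12, 12, 12, 12, 12, 12, 12, 12, 12, 12, 12, 12, 12, 12, 12, 12, 12, 6, 6, 6, 1].
23 cycles on 247: each ℓ→(−1)^(ℓ−1), product (−1)^224 = +1.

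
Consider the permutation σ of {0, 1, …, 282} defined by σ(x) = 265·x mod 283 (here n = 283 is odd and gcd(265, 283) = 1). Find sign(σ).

Start at x=10: 10 → 103 → 127 → 261 → 113 → 230 → 105 → … (one orbit).
The orbit structure of x ↦ 265x mod 283: 3 orbits of sizes [141, 141, 1].
Σ(ℓ_i−1) = 283−3 = 280; sign = (−1)^280 = +1.
Zolotarev: (265|283) = +1, matching the cycle-count sign.

+1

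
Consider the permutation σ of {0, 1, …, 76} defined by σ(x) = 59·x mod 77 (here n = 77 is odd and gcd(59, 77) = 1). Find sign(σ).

-1

Orbit of 23 under x↦59x: [23, 48, 60, 75, 36, 45, 37]… (length divides ord_77(59)).
Decompose π into cycles: lengths [30, 30, 6, 5, 5, 1] (6 cycles, including the fixed point 0).
n − c = 77 − 6 = 71; sign = (−1)^71 = -1.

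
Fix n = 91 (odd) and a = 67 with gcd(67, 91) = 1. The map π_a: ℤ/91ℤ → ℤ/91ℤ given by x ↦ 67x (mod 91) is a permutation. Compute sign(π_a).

-1

Orbit of 9 under x↦67x: [9, 57, 88, 72, 1, 67, 30]… (length divides ord_91(67)).
The orbit structure of x ↦ 67x mod 91: 10 orbits of sizes [12, 12, 12, 12, 12, 12, 12, 3, 3, 1].
Σ(ℓ_i−1) = 91−10 = 81; sign = (−1)^81 = -1.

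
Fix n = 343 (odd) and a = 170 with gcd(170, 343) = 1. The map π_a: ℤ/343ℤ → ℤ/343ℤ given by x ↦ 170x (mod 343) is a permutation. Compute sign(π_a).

Trace 144: π^k(144) = [144, 127, 324, 200, 43, 107, 11] for k=0..6.
Cycle type of π: 147×2 + 21×2 + 3×2 + 1; total 7 cycles.
With 7 cycles on 343 points, sign = (−1)^{343−7} = +1.
The Jacobi symbol (170|343) = +1 (Zolotarev) agrees.

+1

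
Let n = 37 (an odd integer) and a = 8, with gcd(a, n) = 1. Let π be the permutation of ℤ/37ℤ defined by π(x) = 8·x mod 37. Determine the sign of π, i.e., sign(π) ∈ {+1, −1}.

-1

Trace 14: π^k(14) = [14, 1, 8, 27, 31, 26, 23] for k=0..6.
Decompose π into cycles: lengths [12, 12, 12, 1] (4 cycles, including the fixed point 0).
With 4 cycles on 37 points, sign = (−1)^{37−4} = -1.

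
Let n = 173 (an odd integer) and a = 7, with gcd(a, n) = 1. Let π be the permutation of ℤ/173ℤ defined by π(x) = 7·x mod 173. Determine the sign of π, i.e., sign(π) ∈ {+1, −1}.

Trace 38: π^k(38) = [38, 93, 132, 59, 67, 123, 169] for k=0..6.
The orbit structure of x ↦ 7x mod 173: 2 orbits of sizes [172, 1].
Σ(ℓ_i−1) = 173−2 = 171; sign = (−1)^171 = -1.

-1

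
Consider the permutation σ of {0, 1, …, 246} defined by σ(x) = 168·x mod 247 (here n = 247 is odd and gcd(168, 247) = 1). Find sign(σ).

Start at x=118: 118 → 64 → 131 → 25 → 1 → 168 → 66 → … (one orbit).
π_168 has 21 disjoint cycles with lengths [18, 18, 18, 18, 18, 18, 18, 18, 18, 18, 18, 18, 9, 9, 2, 2, 2, 2, 2, 2, 1] on {0,…,246}.
247 − 21 = 226 transpositions; sign(π) = (−1)^226 = +1.

+1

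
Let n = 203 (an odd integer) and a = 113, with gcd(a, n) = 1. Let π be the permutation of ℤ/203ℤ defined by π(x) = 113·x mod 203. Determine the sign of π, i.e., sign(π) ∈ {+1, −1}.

-1

Start at x=162: 162 → 36 → 8 → 92 → 43 → 190 → 155 → … (one orbit).
Cycle lengths of π_113 on ℤ/203ℤ: [28, 28, 28, 28, 28, 28, 28, 1, 1, 1, 1, 1, 1, 1]; 14 cycles in total.
14 cycles on 203: each ℓ→(−1)^(ℓ−1), product (−1)^189 = -1.
The Jacobi symbol (113|203) = -1 (Zolotarev) agrees.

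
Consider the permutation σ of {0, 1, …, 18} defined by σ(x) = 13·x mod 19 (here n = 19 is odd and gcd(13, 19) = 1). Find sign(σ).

Orbit of 3 under x↦13x: [3, 1, 13, 17, 12, 4, 14]… (length divides ord_19(13)).
2 cycles of lengths [18, 1].
19 − 2 = 17 transpositions; sign(π) = (−1)^17 = -1.

-1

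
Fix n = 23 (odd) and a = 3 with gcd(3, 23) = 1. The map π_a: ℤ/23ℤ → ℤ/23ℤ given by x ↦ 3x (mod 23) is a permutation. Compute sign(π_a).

+1

Start at x=8: 8 → 1 → 3 → 9 → 4 → 12 → 13 → … (one orbit).
3 cycles of lengths [11, 11, 1].
3 cycles on 23: each ℓ→(−1)^(ℓ−1), product (−1)^20 = +1.
Zolotarev: (3|23) = +1, matching the cycle-count sign.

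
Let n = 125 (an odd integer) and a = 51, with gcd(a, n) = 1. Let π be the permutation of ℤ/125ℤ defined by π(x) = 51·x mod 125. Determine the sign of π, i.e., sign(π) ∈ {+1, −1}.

+1

Trace 26: π^k(26) = [26, 76, 1, 51, 101] for k=0..4.
π_51 has 45 disjoint cycles with lengths [5, 5, 5, 5, 5, 5, 5, 5, 5, 5, 5, 5, 5, 5, 5, 5, 5, 5, 5, 5, 1, 1, 1, 1, 1, 1, 1, 1, 1, 1, 1, 1, 1, 1, 1, 1, 1, 1, 1, 1, 1, 1, 1, 1, 1] on {0,…,124}.
125 − 45 = 80 transpositions; sign(π) = (−1)^80 = +1.
Check: (51/125) = +1 by Zolotarev.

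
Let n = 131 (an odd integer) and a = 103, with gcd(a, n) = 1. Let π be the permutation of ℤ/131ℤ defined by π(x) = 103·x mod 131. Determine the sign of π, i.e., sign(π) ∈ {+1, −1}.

Orbit of 1 under x↦103x: [1, 103, 129, 56, 4, 19, 123]… (length divides ord_131(103)).
The orbit structure of x ↦ 103x mod 131: 2 orbits of sizes [130, 1].
With 2 cycles on 131 points, sign = (−1)^{131−2} = -1.
Via Zolotarev, sign(π_{103}) = (103|131) = -1.

-1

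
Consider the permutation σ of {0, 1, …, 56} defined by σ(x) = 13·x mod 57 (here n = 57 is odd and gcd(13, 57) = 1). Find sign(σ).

Start at x=22: 22 → 1 → 13 → 55 → 31 → 4 → 52 → … (one orbit).
Cycle lengths of π_13 on ℤ/57ℤ: [18, 18, 18, 1, 1, 1]; 6 cycles in total.
n − c = 57 − 6 = 51; sign = (−1)^51 = -1.

-1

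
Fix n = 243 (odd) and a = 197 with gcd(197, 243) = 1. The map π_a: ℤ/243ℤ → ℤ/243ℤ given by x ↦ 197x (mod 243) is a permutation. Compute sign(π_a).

-1

Trace 26: π^k(26) = [26, 19, 98, 109, 89, 37, 242] for k=0..6.
14 cycles of lengths [54, 54, 54, 18, 18, 18, 6, 6, 6, 2, 2, 2, 2, 1].
With 14 cycles on 243 points, sign = (−1)^{243−14} = -1.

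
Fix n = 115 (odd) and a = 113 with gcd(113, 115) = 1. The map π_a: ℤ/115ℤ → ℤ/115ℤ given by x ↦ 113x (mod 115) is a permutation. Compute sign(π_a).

Trace 28: π^k(28) = [28, 59, 112, 6, 103, 24, 67] for k=0..6.
The orbit structure of x ↦ 113x mod 115: 5 orbits of sizes [44, 44, 22, 4, 1].
With 5 cycles on 115 points, sign = (−1)^{115−5} = +1.

+1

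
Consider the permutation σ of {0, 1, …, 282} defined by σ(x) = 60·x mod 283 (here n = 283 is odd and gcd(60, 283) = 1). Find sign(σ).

Start at x=141: 141 → 253 → 181 → 106 → 134 → 116 → 168 → … (one orbit).
The orbit structure of x ↦ 60x mod 283: 7 orbits of sizes [47, 47, 47, 47, 47, 47, 1].
sign(π) = (−1)^{n − #cycles} = (−1)^{283−7} = (−1)^276 = +1.

+1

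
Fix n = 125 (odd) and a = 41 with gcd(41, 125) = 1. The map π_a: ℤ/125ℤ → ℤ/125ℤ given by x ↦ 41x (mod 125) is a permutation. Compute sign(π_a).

Orbit of 26 under x↦41x: [26, 66, 81, 71, 36, 101, 16]… (length divides ord_125(41)).
π_41 has 13 disjoint cycles with lengths [25, 25, 25, 25, 5, 5, 5, 5, 1, 1, 1, 1, 1] on {0,…,124}.
n − c = 125 − 13 = 112; sign = (−1)^112 = +1.
(41|125)_J = +1 (Zolotarev's lemma cross-check).

+1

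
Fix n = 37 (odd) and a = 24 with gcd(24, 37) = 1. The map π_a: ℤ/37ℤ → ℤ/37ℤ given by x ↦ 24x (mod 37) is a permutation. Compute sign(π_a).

Orbit of 23 under x↦24x: [23, 34, 2, 11, 5, 9, 31]… (length divides ord_37(24)).
Cycle lengths of π_24 on ℤ/37ℤ: [36, 1]; 2 cycles in total.
With 2 cycles on 37 points, sign = (−1)^{37−2} = -1.
Zolotarev: (24|37) = -1, matching the cycle-count sign.

-1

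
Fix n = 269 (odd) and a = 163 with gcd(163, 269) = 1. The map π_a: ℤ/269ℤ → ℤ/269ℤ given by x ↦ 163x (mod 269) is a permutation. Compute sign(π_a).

-1

Start at x=64: 64 → 210 → 67 → 161 → 150 → 240 → 115 → … (one orbit).
The orbit structure of x ↦ 163x mod 269: 2 orbits of sizes [268, 1].
269 − 2 = 267 transpositions; sign(π) = (−1)^267 = -1.
Via Zolotarev, sign(π_{163}) = (163|269) = -1.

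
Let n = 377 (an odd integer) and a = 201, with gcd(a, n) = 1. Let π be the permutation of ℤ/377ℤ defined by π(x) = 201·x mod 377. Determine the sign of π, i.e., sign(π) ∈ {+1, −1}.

Start at x=89: 89 → 170 → 240 → 361 → 177 → 139 → 41 → … (one orbit).
7 cycles of lengths [84, 84, 84, 84, 28, 12, 1].
377 − 7 = 370 transpositions; sign(π) = (−1)^370 = +1.
Via Zolotarev, sign(π_{201}) = (201|377) = +1.

+1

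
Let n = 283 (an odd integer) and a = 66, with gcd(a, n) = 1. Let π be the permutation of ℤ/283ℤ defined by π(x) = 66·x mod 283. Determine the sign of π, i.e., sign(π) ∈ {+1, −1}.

Start at x=29: 29 → 216 → 106 → 204 → 163 → 4 → 264 → … (one orbit).
Decompose π into cycles: lengths [47, 47, 47, 47, 47, 47, 1] (7 cycles, including the fixed point 0).
Σ(ℓ_i−1) = 283−7 = 276; sign = (−1)^276 = +1.
Via Zolotarev, sign(π_{66}) = (66|283) = +1.

+1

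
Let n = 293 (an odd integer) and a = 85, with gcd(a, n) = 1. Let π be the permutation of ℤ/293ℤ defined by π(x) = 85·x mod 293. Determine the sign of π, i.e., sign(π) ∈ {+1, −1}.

Orbit of 11 under x↦85x: [11, 56, 72, 260, 125, 77, 99]… (length divides ord_293(85)).
The orbit structure of x ↦ 85x mod 293: 2 orbits of sizes [292, 1].
293 − 2 = 291 transpositions; sign(π) = (−1)^291 = -1.
(85|293)_J = -1 (Zolotarev's lemma cross-check).

-1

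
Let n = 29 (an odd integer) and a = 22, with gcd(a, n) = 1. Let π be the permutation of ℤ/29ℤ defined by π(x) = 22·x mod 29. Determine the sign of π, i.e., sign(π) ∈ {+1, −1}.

Start at x=25: 25 → 28 → 7 → 9 → 24 → 6 → 16 → … (one orbit).
Cycle type of π: 14×2 + 1; total 3 cycles.
n − c = 29 − 3 = 26; sign = (−1)^26 = +1.
Zolotarev: (22|29) = +1, matching the cycle-count sign.

+1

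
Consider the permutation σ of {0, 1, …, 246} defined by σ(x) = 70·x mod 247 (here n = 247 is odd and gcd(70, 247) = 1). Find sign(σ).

+1

Trace 164: π^k(164) = [164, 118, 109, 220, 86, 92, 18] for k=0..6.
11 cycles of lengths [36, 36, 36, 36, 36, 36, 18, 4, 4, 4, 1].
11 cycles on 247: each ℓ→(−1)^(ℓ−1), product (−1)^236 = +1.
Zolotarev: (70|247) = +1, matching the cycle-count sign.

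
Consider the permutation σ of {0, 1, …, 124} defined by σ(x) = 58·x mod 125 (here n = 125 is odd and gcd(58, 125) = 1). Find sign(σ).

Orbit of 82 under x↦58x: [82, 6, 98, 59, 47, 101, 108]… (length divides ord_125(58)).
The orbit structure of x ↦ 58x mod 125: 4 orbits of sizes [100, 20, 4, 1].
4 cycles on 125: each ℓ→(−1)^(ℓ−1), product (−1)^121 = -1.

-1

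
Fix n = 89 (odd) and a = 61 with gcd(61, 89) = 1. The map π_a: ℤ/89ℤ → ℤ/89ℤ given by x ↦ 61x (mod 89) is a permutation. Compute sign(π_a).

Trace 60: π^k(60) = [60, 11, 48, 80, 74, 64, 77] for k=0..6.
2 cycles of lengths [88, 1].
89 − 2 = 87 transpositions; sign(π) = (−1)^87 = -1.
Check: (61/89) = -1 by Zolotarev.

-1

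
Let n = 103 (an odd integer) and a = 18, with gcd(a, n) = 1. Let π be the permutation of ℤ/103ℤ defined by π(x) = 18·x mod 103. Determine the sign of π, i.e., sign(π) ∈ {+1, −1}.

+1

Orbit of 25 under x↦18x: [25, 38, 66, 55, 63, 1, 18]… (length divides ord_103(18)).
Cycle lengths of π_18 on ℤ/103ℤ: [51, 51, 1]; 3 cycles in total.
3 cycles on 103: each ℓ→(−1)^(ℓ−1), product (−1)^100 = +1.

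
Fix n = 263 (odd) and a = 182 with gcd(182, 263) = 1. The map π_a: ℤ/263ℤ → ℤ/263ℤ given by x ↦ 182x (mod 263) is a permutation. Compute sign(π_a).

Start at x=100: 100 → 53 → 178 → 47 → 138 → 131 → 172 → … (one orbit).
Decompose π into cycles: lengths [262, 1] (2 cycles, including the fixed point 0).
Σ(ℓ_i−1) = 263−2 = 261; sign = (−1)^261 = -1.
Zolotarev: (182|263) = -1, matching the cycle-count sign.

-1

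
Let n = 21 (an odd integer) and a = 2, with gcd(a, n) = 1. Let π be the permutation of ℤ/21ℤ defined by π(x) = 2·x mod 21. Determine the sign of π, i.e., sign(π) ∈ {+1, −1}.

Start at x=1: 1 → 2 → 4 → 8 → 16 → 11 → 1 (one orbit).
6 cycles of lengths [6, 6, 3, 3, 2, 1].
6 cycles on 21: each ℓ→(−1)^(ℓ−1), product (−1)^15 = -1.

-1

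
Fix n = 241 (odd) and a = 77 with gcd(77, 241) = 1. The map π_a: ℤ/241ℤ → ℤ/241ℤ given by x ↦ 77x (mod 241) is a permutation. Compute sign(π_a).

Start at x=233: 233 → 107 → 45 → 91 → 18 → 181 → 200 → … (one orbit).
π_77 has 3 disjoint cycles with lengths [120, 120, 1] on {0,…,240}.
With 3 cycles on 241 points, sign = (−1)^{241−3} = +1.

+1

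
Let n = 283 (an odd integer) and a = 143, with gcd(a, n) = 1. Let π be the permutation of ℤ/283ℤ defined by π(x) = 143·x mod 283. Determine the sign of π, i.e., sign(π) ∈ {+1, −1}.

+1

Trace 28: π^k(28) = [28, 42, 63, 236, 71, 248, 89] for k=0..6.
3 cycles of lengths [141, 141, 1].
sign(π) = (−1)^{n − #cycles} = (−1)^{283−3} = (−1)^280 = +1.
Zolotarev: (143|283) = +1, matching the cycle-count sign.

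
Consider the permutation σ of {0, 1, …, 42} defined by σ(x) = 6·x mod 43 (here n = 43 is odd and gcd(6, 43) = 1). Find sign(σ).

Start at x=1: 1 → 6 → 36 → 1 (one orbit).
15 cycles of lengths [3, 3, 3, 3, 3, 3, 3, 3, 3, 3, 3, 3, 3, 3, 1].
sign(π) = (−1)^{n − #cycles} = (−1)^{43−15} = (−1)^28 = +1.

+1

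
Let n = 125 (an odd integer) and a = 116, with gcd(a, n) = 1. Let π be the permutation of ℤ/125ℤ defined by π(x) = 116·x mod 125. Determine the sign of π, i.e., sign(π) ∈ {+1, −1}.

+1

Trace 11: π^k(11) = [11, 26, 16, 106, 46, 86, 101] for k=0..6.
The orbit structure of x ↦ 116x mod 125: 13 orbits of sizes [25, 25, 25, 25, 5, 5, 5, 5, 1, 1, 1, 1, 1].
125 − 13 = 112 transpositions; sign(π) = (−1)^112 = +1.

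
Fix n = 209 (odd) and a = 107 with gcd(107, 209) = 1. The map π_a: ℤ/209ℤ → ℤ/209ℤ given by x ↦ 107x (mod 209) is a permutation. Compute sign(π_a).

Trace 49: π^k(49) = [49, 18, 45, 8, 20, 50, 125] for k=0..6.
Decompose π into cycles: lengths [30, 30, 30, 30, 30, 30, 10, 6, 6, 6, 1] (11 cycles, including the fixed point 0).
n − c = 209 − 11 = 198; sign = (−1)^198 = +1.
Via Zolotarev, sign(π_{107}) = (107|209) = +1.

+1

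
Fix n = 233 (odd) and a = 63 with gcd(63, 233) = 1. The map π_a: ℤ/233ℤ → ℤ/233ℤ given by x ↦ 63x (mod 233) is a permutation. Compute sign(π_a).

Start at x=46: 46 → 102 → 135 → 117 → 148 → 4 → 19 → … (one orbit).
Cycle type of π: 29×8 + 1; total 9 cycles.
233 − 9 = 224 transpositions; sign(π) = (−1)^224 = +1.
(63|233)_J = +1 (Zolotarev's lemma cross-check).

+1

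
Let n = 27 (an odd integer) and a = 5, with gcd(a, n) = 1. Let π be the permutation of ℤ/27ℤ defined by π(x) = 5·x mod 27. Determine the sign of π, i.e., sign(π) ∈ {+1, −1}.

Start at x=20: 20 → 19 → 14 → 16 → 26 → 22 → 2 → … (one orbit).
π_5 has 4 disjoint cycles with lengths [18, 6, 2, 1] on {0,…,26}.
sign(π) = (−1)^{n − #cycles} = (−1)^{27−4} = (−1)^23 = -1.
The Jacobi symbol (5|27) = -1 (Zolotarev) agrees.

-1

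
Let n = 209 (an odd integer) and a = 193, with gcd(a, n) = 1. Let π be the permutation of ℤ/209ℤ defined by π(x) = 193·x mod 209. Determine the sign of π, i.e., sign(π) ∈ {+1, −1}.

Trace 107: π^k(107) = [107, 169, 13, 1, 193, 47, 84] for k=0..6.
5 cycles of lengths [90, 90, 18, 10, 1].
sign(π) = (−1)^{n − #cycles} = (−1)^{209−5} = (−1)^204 = +1.
Via Zolotarev, sign(π_{193}) = (193|209) = +1.

+1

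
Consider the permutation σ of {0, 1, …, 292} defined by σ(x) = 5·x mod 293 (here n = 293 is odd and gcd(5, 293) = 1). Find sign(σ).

-1

Trace 204: π^k(204) = [204, 141, 119, 9, 45, 225, 246] for k=0..6.
Decompose π into cycles: lengths [292, 1] (2 cycles, including the fixed point 0).
sign(π) = (−1)^{n − #cycles} = (−1)^{293−2} = (−1)^291 = -1.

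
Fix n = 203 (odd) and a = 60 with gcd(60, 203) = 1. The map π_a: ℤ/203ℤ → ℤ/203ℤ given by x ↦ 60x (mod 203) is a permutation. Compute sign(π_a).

Orbit of 81 under x↦60x: [81, 191, 92, 39, 107, 127, 109]… (length divides ord_203(60)).
The orbit structure of x ↦ 60x mod 203: 6 orbits of sizes [84, 84, 28, 3, 3, 1].
203 − 6 = 197 transpositions; sign(π) = (−1)^197 = -1.
The Jacobi symbol (60|203) = -1 (Zolotarev) agrees.

-1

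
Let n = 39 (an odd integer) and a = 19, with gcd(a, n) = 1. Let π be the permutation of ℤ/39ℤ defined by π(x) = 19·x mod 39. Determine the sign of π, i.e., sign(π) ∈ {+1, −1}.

-1

Orbit of 10 under x↦19x: [10, 34, 22, 28, 25, 7, 16]… (length divides ord_39(19)).
Cycle type of π: 12×3 + 1×3; total 6 cycles.
6 cycles on 39: each ℓ→(−1)^(ℓ−1), product (−1)^33 = -1.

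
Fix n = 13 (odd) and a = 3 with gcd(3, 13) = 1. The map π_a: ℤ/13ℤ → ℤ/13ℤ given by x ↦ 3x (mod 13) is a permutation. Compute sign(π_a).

+1

Trace 9: π^k(9) = [9, 1, 3] for k=0..2.
The orbit structure of x ↦ 3x mod 13: 5 orbits of sizes [3, 3, 3, 3, 1].
With 5 cycles on 13 points, sign = (−1)^{13−5} = +1.
Via Zolotarev, sign(π_{3}) = (3|13) = +1.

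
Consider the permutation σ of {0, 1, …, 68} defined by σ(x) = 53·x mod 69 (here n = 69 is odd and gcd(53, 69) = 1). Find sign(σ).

+1

Trace 25: π^k(25) = [25, 14, 52, 65, 64, 11, 31] for k=0..6.
Decompose π into cycles: lengths [22, 22, 22, 2, 1] (5 cycles, including the fixed point 0).
With 5 cycles on 69 points, sign = (−1)^{69−5} = +1.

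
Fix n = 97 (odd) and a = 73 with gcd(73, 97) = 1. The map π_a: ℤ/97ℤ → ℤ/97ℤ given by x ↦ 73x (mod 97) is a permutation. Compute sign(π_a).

+1

Start at x=91: 91 → 47 → 36 → 9 → 75 → 43 → 35 → … (one orbit).
Decompose π into cycles: lengths [24, 24, 24, 24, 1] (5 cycles, including the fixed point 0).
sign(π) = (−1)^{n − #cycles} = (−1)^{97−5} = (−1)^92 = +1.
(73|97)_J = +1 (Zolotarev's lemma cross-check).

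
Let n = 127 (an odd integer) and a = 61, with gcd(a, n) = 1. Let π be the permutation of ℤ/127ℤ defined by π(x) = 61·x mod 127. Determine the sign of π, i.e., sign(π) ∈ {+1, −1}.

Trace 107: π^k(107) = [107, 50, 2, 122, 76, 64, 94] for k=0..6.
Cycle lengths of π_61 on ℤ/127ℤ: [21, 21, 21, 21, 21, 21, 1]; 7 cycles in total.
sign(π) = (−1)^{n − #cycles} = (−1)^{127−7} = (−1)^120 = +1.

+1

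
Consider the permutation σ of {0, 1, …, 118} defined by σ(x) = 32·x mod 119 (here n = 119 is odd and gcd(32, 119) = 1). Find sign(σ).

+1

Trace 86: π^k(86) = [86, 15, 4, 9, 50, 53, 30] for k=0..6.
9 cycles of lengths [24, 24, 24, 24, 8, 8, 3, 3, 1].
Σ(ℓ_i−1) = 119−9 = 110; sign = (−1)^110 = +1.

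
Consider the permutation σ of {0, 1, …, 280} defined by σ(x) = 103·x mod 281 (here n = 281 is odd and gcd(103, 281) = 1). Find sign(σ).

-1

Trace 240: π^k(240) = [240, 273, 19, 271, 94, 128, 258] for k=0..6.
π_103 has 2 disjoint cycles with lengths [280, 1] on {0,…,280}.
281 − 2 = 279 transpositions; sign(π) = (−1)^279 = -1.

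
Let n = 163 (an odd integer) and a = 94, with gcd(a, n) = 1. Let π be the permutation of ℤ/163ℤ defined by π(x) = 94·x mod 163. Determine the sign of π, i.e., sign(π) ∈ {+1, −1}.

Trace 117: π^k(117) = [117, 77, 66, 10, 125, 14, 12] for k=0..6.
π_94 has 2 disjoint cycles with lengths [162, 1] on {0,…,162}.
163 − 2 = 161 transpositions; sign(π) = (−1)^161 = -1.
Check: (94/163) = -1 by Zolotarev.

-1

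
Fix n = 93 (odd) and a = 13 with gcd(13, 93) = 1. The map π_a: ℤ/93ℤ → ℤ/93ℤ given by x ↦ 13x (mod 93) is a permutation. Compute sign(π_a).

-1

Start at x=7: 7 → 91 → 67 → 34 → 70 → 73 → 19 → … (one orbit).
Decompose π into cycles: lengths [30, 30, 30, 1, 1, 1] (6 cycles, including the fixed point 0).
6 cycles on 93: each ℓ→(−1)^(ℓ−1), product (−1)^87 = -1.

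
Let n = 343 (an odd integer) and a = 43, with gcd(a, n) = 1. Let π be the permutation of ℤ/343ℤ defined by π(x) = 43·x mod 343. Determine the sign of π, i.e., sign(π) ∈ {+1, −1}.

+1

Orbit of 225 under x↦43x: [225, 71, 309, 253, 246, 288, 36]… (length divides ord_343(43)).
The orbit structure of x ↦ 43x mod 343: 19 orbits of sizes [49, 49, 49, 49, 49, 49, 7, 7, 7, 7, 7, 7, 1, 1, 1, 1, 1, 1, 1].
19 cycles on 343: each ℓ→(−1)^(ℓ−1), product (−1)^324 = +1.
Via Zolotarev, sign(π_{43}) = (43|343) = +1.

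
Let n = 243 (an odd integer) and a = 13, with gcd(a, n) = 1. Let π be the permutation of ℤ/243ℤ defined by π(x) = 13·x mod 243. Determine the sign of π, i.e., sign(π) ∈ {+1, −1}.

Orbit of 121 under x↦13x: [121, 115, 37, 238, 178, 127, 193]… (length divides ord_243(13)).
Decompose π into cycles: lengths [81, 81, 27, 27, 9, 9, 3, 3, 1, 1, 1] (11 cycles, including the fixed point 0).
With 11 cycles on 243 points, sign = (−1)^{243−11} = +1.

+1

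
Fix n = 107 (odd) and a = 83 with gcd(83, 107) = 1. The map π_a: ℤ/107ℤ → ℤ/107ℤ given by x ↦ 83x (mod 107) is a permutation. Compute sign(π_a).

+1

Start at x=49: 49 → 1 → 83 → 41 → 86 → 76 → 102 → … (one orbit).
π_83 has 3 disjoint cycles with lengths [53, 53, 1] on {0,…,106}.
107 − 3 = 104 transpositions; sign(π) = (−1)^104 = +1.
(83|107)_J = +1 (Zolotarev's lemma cross-check).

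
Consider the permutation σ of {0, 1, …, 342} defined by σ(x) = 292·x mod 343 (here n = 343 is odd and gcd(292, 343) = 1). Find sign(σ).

-1

Orbit of 25 under x↦292x: [25, 97, 198, 192, 155, 327, 130]… (length divides ord_343(292)).
Cycle type of π: 294 + 42 + 6 + 1; total 4 cycles.
343 − 4 = 339 transpositions; sign(π) = (−1)^339 = -1.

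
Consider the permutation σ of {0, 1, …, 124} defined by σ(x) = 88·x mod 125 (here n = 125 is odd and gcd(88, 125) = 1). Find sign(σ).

Trace 41: π^k(41) = [41, 108, 4, 102, 101, 13, 19] for k=0..6.
π_88 has 4 disjoint cycles with lengths [100, 20, 4, 1] on {0,…,124}.
With 4 cycles on 125 points, sign = (−1)^{125−4} = -1.

-1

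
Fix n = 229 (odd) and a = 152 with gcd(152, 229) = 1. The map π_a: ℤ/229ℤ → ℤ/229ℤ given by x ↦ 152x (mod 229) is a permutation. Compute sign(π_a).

Trace 62: π^k(62) = [62, 35, 53, 41, 49, 120, 149] for k=0..6.
Decompose π into cycles: lengths [228, 1] (2 cycles, including the fixed point 0).
n − c = 229 − 2 = 227; sign = (−1)^227 = -1.
Check: (152/229) = -1 by Zolotarev.

-1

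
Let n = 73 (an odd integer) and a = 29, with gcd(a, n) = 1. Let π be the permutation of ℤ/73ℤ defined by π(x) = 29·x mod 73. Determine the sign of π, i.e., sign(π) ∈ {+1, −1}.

Trace 3: π^k(3) = [3, 14, 41, 21, 25, 68, 1] for k=0..6.
Cycle type of π: 72 + 1; total 2 cycles.
n − c = 73 − 2 = 71; sign = (−1)^71 = -1.

-1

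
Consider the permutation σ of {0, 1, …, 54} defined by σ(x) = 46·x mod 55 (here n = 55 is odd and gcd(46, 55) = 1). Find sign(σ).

Trace 6: π^k(6) = [6, 1, 46, 26, 41, 16, 21] for k=0..6.
10 cycles of lengths [10, 10, 10, 10, 10, 1, 1, 1, 1, 1].
10 cycles on 55: each ℓ→(−1)^(ℓ−1), product (−1)^45 = -1.
(46|55)_J = -1 (Zolotarev's lemma cross-check).

-1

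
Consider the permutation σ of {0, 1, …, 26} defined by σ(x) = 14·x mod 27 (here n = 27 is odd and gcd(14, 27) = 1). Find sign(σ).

-1

Start at x=19: 19 → 23 → 25 → 26 → 13 → 20 → 10 → … (one orbit).
π_14 has 4 disjoint cycles with lengths [18, 6, 2, 1] on {0,…,26}.
27 − 4 = 23 transpositions; sign(π) = (−1)^23 = -1.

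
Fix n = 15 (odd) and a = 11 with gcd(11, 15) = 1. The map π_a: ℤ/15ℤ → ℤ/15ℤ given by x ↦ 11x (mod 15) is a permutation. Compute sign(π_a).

Trace 1: π^k(1) = [1, 11] for k=0..1.
The orbit structure of x ↦ 11x mod 15: 10 orbits of sizes [2, 2, 2, 2, 2, 1, 1, 1, 1, 1].
Σ(ℓ_i−1) = 15−10 = 5; sign = (−1)^5 = -1.

-1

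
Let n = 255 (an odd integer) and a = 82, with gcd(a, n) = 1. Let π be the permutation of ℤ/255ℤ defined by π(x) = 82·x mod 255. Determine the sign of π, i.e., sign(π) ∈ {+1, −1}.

Orbit of 106 under x↦82x: [106, 22, 19, 28, 1, 82, 94]… (length divides ord_255(82)).
π_82 has 21 disjoint cycles with lengths [16, 16, 16, 16, 16, 16, 16, 16, 16, 16, 16, 16, 16, 16, 16, 4, 4, 4, 1, 1, 1] on {0,…,254}.
Σ(ℓ_i−1) = 255−21 = 234; sign = (−1)^234 = +1.
The Jacobi symbol (82|255) = +1 (Zolotarev) agrees.

+1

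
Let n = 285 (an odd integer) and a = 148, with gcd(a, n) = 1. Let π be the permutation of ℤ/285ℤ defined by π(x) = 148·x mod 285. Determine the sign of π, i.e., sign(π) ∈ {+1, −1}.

Trace 139: π^k(139) = [139, 52, 1, 148, 244, 202, 256] for k=0..6.
Cycle type of π: 36×6 + 18×3 + 4×3 + 1×3; total 15 cycles.
285 − 15 = 270 transpositions; sign(π) = (−1)^270 = +1.
Check: (148/285) = +1 by Zolotarev.

+1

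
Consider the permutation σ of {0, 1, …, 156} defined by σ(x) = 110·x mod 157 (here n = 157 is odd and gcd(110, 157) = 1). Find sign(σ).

Trace 117: π^k(117) = [117, 153, 31, 113, 27, 144, 140] for k=0..6.
π_110 has 3 disjoint cycles with lengths [78, 78, 1] on {0,…,156}.
3 cycles on 157: each ℓ→(−1)^(ℓ−1), product (−1)^154 = +1.
Zolotarev: (110|157) = +1, matching the cycle-count sign.

+1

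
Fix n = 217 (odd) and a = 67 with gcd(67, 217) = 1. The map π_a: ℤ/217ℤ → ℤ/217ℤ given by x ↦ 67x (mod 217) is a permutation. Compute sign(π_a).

+1

Orbit of 149 under x↦67x: [149, 1, 67]… (length divides ord_217(67)).
Decompose π into cycles: lengths [3, 3, 3, 3, 3, 3, 3, 3, 3, 3, 3, 3, 3, 3, 3, 3, 3, 3, 3, 3, 3, 3, 3, 3, 3, 3, 3, 3, 3, 3, 3, 3, 3, 3, 3, 3, 3, 3, 3, 3, 3, 3, 3, 3, 3, 3, 3, 3, 3, 3, 3, 3, 3, 3, 3, 3, 3, 3, 3, 3, 3, 3, 3, 3, 3, 3, 3, 3, 3, 3, 3, 3, 1] (73 cycles, including the fixed point 0).
Σ(ℓ_i−1) = 217−73 = 144; sign = (−1)^144 = +1.
Check: (67/217) = +1 by Zolotarev.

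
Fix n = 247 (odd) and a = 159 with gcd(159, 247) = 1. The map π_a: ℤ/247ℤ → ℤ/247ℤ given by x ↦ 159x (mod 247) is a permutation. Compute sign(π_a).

Start at x=1: 1 → 159 → 87 → 1 (one orbit).
Decompose π into cycles: lengths [3, 3, 3, 3, 3, 3, 3, 3, 3, 3, 3, 3, 3, 3, 3, 3, 3, 3, 3, 3, 3, 3, 3, 3, 3, 3, 3, 3, 3, 3, 3, 3, 3, 3, 3, 3, 3, 3, 3, 3, 3, 3, 3, 3, 3, 3, 3, 3, 3, 3, 3, 3, 3, 3, 3, 3, 3, 3, 3, 3, 3, 3, 3, 3, 3, 3, 3, 3, 3, 3, 3, 3, 3, 3, 3, 3, 3, 3, 3, 3, 3, 3, 1] (83 cycles, including the fixed point 0).
n − c = 247 − 83 = 164; sign = (−1)^164 = +1.
Check: (159/247) = +1 by Zolotarev.

+1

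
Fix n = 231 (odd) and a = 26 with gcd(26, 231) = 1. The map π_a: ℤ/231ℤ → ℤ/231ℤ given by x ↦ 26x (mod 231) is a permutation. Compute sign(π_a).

+1

Start at x=64: 64 → 47 → 67 → 125 → 16 → 185 → 190 → … (one orbit).
15 cycles of lengths [30, 30, 30, 30, 30, 30, 10, 10, 6, 6, 6, 5, 5, 2, 1].
Σ(ℓ_i−1) = 231−15 = 216; sign = (−1)^216 = +1.
Check: (26/231) = +1 by Zolotarev.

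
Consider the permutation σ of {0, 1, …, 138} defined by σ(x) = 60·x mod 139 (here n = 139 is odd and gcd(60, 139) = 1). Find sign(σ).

-1

Trace 131: π^k(131) = [131, 76, 112, 48, 100, 23, 129] for k=0..6.
4 cycles of lengths [46, 46, 46, 1].
sign(π) = (−1)^{n − #cycles} = (−1)^{139−4} = (−1)^135 = -1.
Check: (60/139) = -1 by Zolotarev.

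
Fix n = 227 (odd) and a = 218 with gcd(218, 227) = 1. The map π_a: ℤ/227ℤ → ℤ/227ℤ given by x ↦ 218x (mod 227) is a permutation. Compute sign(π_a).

-1

Trace 65: π^k(65) = [65, 96, 44, 58, 159, 158, 167] for k=0..6.
The orbit structure of x ↦ 218x mod 227: 2 orbits of sizes [226, 1].
Σ(ℓ_i−1) = 227−2 = 225; sign = (−1)^225 = -1.
Check: (218/227) = -1 by Zolotarev.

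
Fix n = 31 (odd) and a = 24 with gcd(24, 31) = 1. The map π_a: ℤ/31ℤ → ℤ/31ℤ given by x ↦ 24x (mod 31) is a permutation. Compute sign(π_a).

Trace 9: π^k(9) = [9, 30, 7, 13, 2, 17, 5] for k=0..6.
2 cycles of lengths [30, 1].
31 − 2 = 29 transpositions; sign(π) = (−1)^29 = -1.
Check: (24/31) = -1 by Zolotarev.

-1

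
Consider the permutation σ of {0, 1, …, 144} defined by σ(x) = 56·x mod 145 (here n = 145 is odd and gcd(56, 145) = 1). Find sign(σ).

Orbit of 106 under x↦56x: [106, 136, 76, 51, 101, 1, 56]… (length divides ord_145(56)).
10 cycles of lengths [28, 28, 28, 28, 28, 1, 1, 1, 1, 1].
145 − 10 = 135 transpositions; sign(π) = (−1)^135 = -1.
(56|145)_J = -1 (Zolotarev's lemma cross-check).

-1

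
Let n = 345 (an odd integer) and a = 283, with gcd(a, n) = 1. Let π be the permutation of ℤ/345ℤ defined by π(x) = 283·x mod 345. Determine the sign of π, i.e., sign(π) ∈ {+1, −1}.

+1

Start at x=211: 211 → 28 → 334 → 337 → 151 → 298 → 154 → … (one orbit).
Cycle type of π: 44×6 + 22×3 + 4×3 + 1×3; total 15 cycles.
Σ(ℓ_i−1) = 345−15 = 330; sign = (−1)^330 = +1.
Via Zolotarev, sign(π_{283}) = (283|345) = +1.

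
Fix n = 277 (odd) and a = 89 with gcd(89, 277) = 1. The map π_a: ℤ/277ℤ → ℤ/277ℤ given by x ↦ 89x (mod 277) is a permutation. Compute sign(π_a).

Trace 198: π^k(198) = [198, 171, 261, 238, 130, 213, 121] for k=0..6.
Cycle lengths of π_89 on ℤ/277ℤ: [138, 138, 1]; 3 cycles in total.
n − c = 277 − 3 = 274; sign = (−1)^274 = +1.
(89|277)_J = +1 (Zolotarev's lemma cross-check).

+1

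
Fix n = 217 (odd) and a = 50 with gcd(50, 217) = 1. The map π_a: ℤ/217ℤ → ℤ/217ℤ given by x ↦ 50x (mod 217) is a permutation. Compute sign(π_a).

Start at x=204: 204 → 1 → 50 → 113 → 8 → 183 → 36 → … (one orbit).
21 cycles of lengths [15, 15, 15, 15, 15, 15, 15, 15, 15, 15, 15, 15, 15, 15, 1, 1, 1, 1, 1, 1, 1].
n − c = 217 − 21 = 196; sign = (−1)^196 = +1.

+1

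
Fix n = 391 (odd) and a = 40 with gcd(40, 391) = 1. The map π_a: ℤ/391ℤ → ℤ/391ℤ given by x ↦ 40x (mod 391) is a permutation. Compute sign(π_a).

Trace 169: π^k(169) = [169, 113, 219, 158, 64, 214, 349] for k=0..6.
Decompose π into cycles: lengths [176, 176, 22, 16, 1] (5 cycles, including the fixed point 0).
n − c = 391 − 5 = 386; sign = (−1)^386 = +1.
Check: (40/391) = +1 by Zolotarev.

+1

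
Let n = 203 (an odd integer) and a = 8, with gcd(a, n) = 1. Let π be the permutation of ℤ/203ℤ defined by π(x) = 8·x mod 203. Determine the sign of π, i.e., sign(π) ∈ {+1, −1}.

-1

Orbit of 113 under x↦8x: [113, 92, 127, 1, 8, 64, 106]… (length divides ord_203(8)).
14 cycles of lengths [28, 28, 28, 28, 28, 28, 28, 1, 1, 1, 1, 1, 1, 1].
sign(π) = (−1)^{n − #cycles} = (−1)^{203−14} = (−1)^189 = -1.
Via Zolotarev, sign(π_{8}) = (8|203) = -1.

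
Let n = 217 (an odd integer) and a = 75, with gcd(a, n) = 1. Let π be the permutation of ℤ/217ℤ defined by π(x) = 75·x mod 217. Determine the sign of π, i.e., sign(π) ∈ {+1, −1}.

+1

Start at x=64: 64 → 26 → 214 → 209 → 51 → 136 → 1 → … (one orbit).
π_75 has 9 disjoint cycles with lengths [30, 30, 30, 30, 30, 30, 30, 6, 1] on {0,…,216}.
Σ(ℓ_i−1) = 217−9 = 208; sign = (−1)^208 = +1.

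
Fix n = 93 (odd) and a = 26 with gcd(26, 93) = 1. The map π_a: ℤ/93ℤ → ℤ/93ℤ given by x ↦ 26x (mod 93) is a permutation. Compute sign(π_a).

Orbit of 1 under x↦26x: [1, 26, 25, 92, 67, 68]… (length divides ord_93(26)).
Cycle lengths of π_26 on ℤ/93ℤ: [6, 6, 6, 6, 6, 6, 6, 6, 6, 6, 6, 6, 6, 6, 6, 2, 1]; 17 cycles in total.
sign(π) = (−1)^{n − #cycles} = (−1)^{93−17} = (−1)^76 = +1.
Check: (26/93) = +1 by Zolotarev.

+1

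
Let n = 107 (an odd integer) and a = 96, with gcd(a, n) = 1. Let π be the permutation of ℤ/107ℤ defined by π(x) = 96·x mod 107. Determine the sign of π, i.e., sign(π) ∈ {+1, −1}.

Start at x=66: 66 → 23 → 68 → 1 → 96 → 14 → 60 → … (one orbit).
Decompose π into cycles: lengths [106, 1] (2 cycles, including the fixed point 0).
sign(π) = (−1)^{n − #cycles} = (−1)^{107−2} = (−1)^105 = -1.
The Jacobi symbol (96|107) = -1 (Zolotarev) agrees.

-1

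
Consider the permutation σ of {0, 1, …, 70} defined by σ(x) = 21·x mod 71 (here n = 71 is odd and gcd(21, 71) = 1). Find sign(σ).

Orbit of 28 under x↦21x: [28, 20, 65, 16, 52, 27, 70]… (length divides ord_71(21)).
Cycle type of π: 70 + 1; total 2 cycles.
n − c = 71 − 2 = 69; sign = (−1)^69 = -1.
Via Zolotarev, sign(π_{21}) = (21|71) = -1.

-1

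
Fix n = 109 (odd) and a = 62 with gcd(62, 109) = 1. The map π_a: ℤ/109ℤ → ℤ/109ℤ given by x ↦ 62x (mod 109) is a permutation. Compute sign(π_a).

Start at x=27: 27 → 39 → 20 → 41 → 35 → 99 → 34 → … (one orbit).
Decompose π into cycles: lengths [108, 1] (2 cycles, including the fixed point 0).
n − c = 109 − 2 = 107; sign = (−1)^107 = -1.

-1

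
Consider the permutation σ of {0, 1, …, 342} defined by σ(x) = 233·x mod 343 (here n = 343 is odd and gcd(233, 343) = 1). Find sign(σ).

+1

Trace 191: π^k(191) = [191, 256, 309, 310, 200, 295, 135] for k=0..6.
Cycle type of π: 147×2 + 21×2 + 3×2 + 1; total 7 cycles.
7 cycles on 343: each ℓ→(−1)^(ℓ−1), product (−1)^336 = +1.
Check: (233/343) = +1 by Zolotarev.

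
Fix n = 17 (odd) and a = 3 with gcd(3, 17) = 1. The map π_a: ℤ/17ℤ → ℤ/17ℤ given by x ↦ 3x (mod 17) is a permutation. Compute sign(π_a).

Start at x=12: 12 → 2 → 6 → 1 → 3 → 9 → 10 → … (one orbit).
2 cycles of lengths [16, 1].
sign(π) = (−1)^{n − #cycles} = (−1)^{17−2} = (−1)^15 = -1.
The Jacobi symbol (3|17) = -1 (Zolotarev) agrees.

-1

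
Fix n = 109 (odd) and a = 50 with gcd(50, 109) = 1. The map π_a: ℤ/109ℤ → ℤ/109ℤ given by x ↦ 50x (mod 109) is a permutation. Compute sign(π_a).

-1

Orbit of 1 under x↦50x: [1, 50, 102, 86, 49, 52, 93]… (length divides ord_109(50)).
2 cycles of lengths [108, 1].
109 − 2 = 107 transpositions; sign(π) = (−1)^107 = -1.
Via Zolotarev, sign(π_{50}) = (50|109) = -1.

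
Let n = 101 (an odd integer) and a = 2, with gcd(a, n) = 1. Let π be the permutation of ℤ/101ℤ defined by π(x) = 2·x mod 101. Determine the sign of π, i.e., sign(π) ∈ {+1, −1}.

-1

Orbit of 41 under x↦2x: [41, 82, 63, 25, 50, 100, 99]… (length divides ord_101(2)).
Cycle lengths of π_2 on ℤ/101ℤ: [100, 1]; 2 cycles in total.
Σ(ℓ_i−1) = 101−2 = 99; sign = (−1)^99 = -1.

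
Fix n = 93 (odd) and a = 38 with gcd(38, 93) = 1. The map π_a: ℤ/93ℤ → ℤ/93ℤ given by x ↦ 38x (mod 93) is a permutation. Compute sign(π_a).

-1

Start at x=80: 80 → 64 → 14 → 67 → 35 → 28 → 41 → … (one orbit).
Cycle lengths of π_38 on ℤ/93ℤ: [30, 30, 15, 15, 2, 1]; 6 cycles in total.
93 − 6 = 87 transpositions; sign(π) = (−1)^87 = -1.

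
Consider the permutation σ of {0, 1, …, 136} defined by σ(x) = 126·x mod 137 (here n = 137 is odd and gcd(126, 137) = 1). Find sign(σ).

+1

Trace 36: π^k(36) = [36, 15, 109, 34, 37, 4, 93] for k=0..6.
Cycle type of π: 68×2 + 1; total 3 cycles.
n − c = 137 − 3 = 134; sign = (−1)^134 = +1.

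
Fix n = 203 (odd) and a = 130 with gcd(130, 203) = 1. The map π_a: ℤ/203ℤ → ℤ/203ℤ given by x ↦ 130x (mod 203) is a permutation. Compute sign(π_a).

Start at x=127: 127 → 67 → 184 → 169 → 46 → 93 → 113 → … (one orbit).
Cycle type of π: 84×2 + 28 + 3×2 + 1; total 6 cycles.
6 cycles on 203: each ℓ→(−1)^(ℓ−1), product (−1)^197 = -1.

-1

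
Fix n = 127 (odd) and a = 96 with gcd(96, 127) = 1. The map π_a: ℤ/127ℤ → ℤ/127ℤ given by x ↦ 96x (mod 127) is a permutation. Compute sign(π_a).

Orbit of 81 under x↦96x: [81, 29, 117, 56, 42, 95, 103]… (length divides ord_127(96)).
The orbit structure of x ↦ 96x mod 127: 2 orbits of sizes [126, 1].
sign(π) = (−1)^{n − #cycles} = (−1)^{127−2} = (−1)^125 = -1.
(96|127)_J = -1 (Zolotarev's lemma cross-check).

-1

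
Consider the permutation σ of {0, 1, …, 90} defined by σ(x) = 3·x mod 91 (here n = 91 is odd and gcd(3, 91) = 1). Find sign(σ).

Start at x=27: 27 → 81 → 61 → 1 → 3 → 9 → 27 (one orbit).
Cycle type of π: 6×13 + 3×4 + 1; total 18 cycles.
18 cycles on 91: each ℓ→(−1)^(ℓ−1), product (−1)^73 = -1.

-1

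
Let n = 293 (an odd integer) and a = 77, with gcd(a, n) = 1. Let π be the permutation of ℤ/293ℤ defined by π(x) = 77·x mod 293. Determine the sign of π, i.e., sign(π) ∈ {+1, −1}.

Orbit of 210 under x↦77x: [210, 55, 133, 279, 94, 206, 40]… (length divides ord_293(77)).
The orbit structure of x ↦ 77x mod 293: 5 orbits of sizes [73, 73, 73, 73, 1].
With 5 cycles on 293 points, sign = (−1)^{293−5} = +1.
Check: (77/293) = +1 by Zolotarev.

+1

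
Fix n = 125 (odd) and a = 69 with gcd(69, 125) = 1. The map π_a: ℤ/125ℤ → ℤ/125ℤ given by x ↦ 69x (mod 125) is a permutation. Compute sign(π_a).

+1

Orbit of 1 under x↦69x: [1, 69, 11, 9, 121, 99, 81]… (length divides ord_125(69)).
The orbit structure of x ↦ 69x mod 125: 7 orbits of sizes [50, 50, 10, 10, 2, 2, 1].
With 7 cycles on 125 points, sign = (−1)^{125−7} = +1.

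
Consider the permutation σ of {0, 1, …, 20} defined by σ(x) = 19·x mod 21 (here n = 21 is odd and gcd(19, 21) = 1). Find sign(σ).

Orbit of 13 under x↦19x: [13, 16, 10, 1, 19, 4]… (length divides ord_21(19)).
Decompose π into cycles: lengths [6, 6, 6, 1, 1, 1] (6 cycles, including the fixed point 0).
With 6 cycles on 21 points, sign = (−1)^{21−6} = -1.
Check: (19/21) = -1 by Zolotarev.

-1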